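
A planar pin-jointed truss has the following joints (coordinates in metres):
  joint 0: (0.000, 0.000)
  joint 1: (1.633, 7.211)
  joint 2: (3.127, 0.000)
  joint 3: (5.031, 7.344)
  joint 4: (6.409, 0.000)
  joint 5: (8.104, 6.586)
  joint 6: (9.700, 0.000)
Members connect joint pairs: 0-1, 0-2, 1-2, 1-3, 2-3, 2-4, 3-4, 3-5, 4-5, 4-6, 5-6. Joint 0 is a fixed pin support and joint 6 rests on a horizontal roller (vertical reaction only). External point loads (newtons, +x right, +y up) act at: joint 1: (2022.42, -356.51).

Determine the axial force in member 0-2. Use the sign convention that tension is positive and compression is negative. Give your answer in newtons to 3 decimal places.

N=7 nodes, M=11 members, R=3 reactions → 2N=14, M+R=14
member 0 (0-1): L=7.3936, (cx,cy)=(0.2209,0.9753)
member 1 (0-2): L=3.1270, (cx,cy)=(1.0000,0.0000)
member 2 (1-2): L=7.3641, (cx,cy)=(0.2029,-0.9792)
member 3 (1-3): L=3.4006, (cx,cy)=(0.9992,0.0391)
member 4 (2-3): L=7.5868, (cx,cy)=(0.2510,0.9680)
member 5 (2-4): L=3.2820, (cx,cy)=(1.0000,0.0000)
member 6 (3-4): L=7.4722, (cx,cy)=(0.1844,-0.9828)
member 7 (3-5): L=3.1651, (cx,cy)=(0.9709,-0.2395)
member 8 (4-5): L=6.8006, (cx,cy)=(0.2492,0.9684)
member 9 (4-6): L=3.2910, (cx,cy)=(1.0000,0.0000)
member 10 (5-6): L=6.7766, (cx,cy)=(0.2355,-0.9719)
solve A·x = −loads:
  F[0-1] = +1237.5422 N (tension)
  F[0-2] = +1749.0879 N (tension)
  F[1-2] = -1653.2017 N (compression)
  F[1-3] = -1414.7770 N (compression)
  F[2-3] = +1672.3430 N (tension)
  F[2-4] = +993.9997 N (tension)
  F[3-4] = -1406.4045 N (compression)
  F[3-5] = -756.6525 N (compression)
  F[4-5] = +1427.3265 N (tension)
  F[4-6] = +378.8840 N (tension)
  F[5-6] = -1608.7428 N (compression)
  Rx@0 = -2022.4200 N
  Ry@0 = -1206.9798 N
  Ry@6 = +1563.4898 N

1749.088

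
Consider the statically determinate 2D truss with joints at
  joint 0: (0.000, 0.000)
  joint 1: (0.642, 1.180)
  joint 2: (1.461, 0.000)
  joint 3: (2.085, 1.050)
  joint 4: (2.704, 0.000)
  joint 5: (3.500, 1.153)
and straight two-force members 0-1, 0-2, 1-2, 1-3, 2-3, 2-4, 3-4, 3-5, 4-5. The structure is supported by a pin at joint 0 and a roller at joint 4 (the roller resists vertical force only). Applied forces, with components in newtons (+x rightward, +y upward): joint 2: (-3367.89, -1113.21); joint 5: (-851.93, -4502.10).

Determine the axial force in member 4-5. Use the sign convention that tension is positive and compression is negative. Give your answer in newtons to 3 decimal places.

-5680.902

N=6 nodes, M=9 members, R=3 reactions → 2N=12, M+R=12
member 0 (0-1): L=1.3433, (cx,cy)=(0.4779,0.8784)
member 1 (0-2): L=1.4610, (cx,cy)=(1.0000,0.0000)
member 2 (1-2): L=1.4364, (cx,cy)=(0.5702,-0.8215)
member 3 (1-3): L=1.4488, (cx,cy)=(0.9960,-0.0897)
member 4 (2-3): L=1.2214, (cx,cy)=(0.5109,0.8597)
member 5 (2-4): L=1.2430, (cx,cy)=(1.0000,0.0000)
member 6 (3-4): L=1.2189, (cx,cy)=(0.5078,-0.8614)
member 7 (3-5): L=1.4187, (cx,cy)=(0.9974,0.0726)
member 8 (4-5): L=1.4011, (cx,cy)=(0.5681,0.8229)
solve A·x = −loads:
  F[0-1] = +512.6598 N (tension)
  F[0-2] = -4464.8268 N (compression)
  F[1-2] = -613.3854 N (compression)
  F[1-3] = +597.1599 N (tension)
  F[2-3] = +1881.1267 N (tension)
  F[2-4] = -2407.7097 N (compression)
  F[3-4] = -1614.2714 N (compression)
  F[3-5] = +2381.8640 N (tension)
  F[4-5] = -5680.9016 N (compression)
  Rx@0 = +4219.8200 N
  Ry@0 = -450.3241 N
  Ry@4 = +6065.6341 N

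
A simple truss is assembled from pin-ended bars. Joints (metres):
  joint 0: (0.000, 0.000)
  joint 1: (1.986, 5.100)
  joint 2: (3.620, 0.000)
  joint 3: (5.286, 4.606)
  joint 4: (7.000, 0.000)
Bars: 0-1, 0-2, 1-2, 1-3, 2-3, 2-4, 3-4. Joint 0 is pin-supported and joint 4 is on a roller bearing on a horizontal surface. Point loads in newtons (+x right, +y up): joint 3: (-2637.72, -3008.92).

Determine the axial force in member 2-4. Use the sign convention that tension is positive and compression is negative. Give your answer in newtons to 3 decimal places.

N=5 nodes, M=7 members, R=3 reactions → 2N=10, M+R=10
member 0 (0-1): L=5.4730, (cx,cy)=(0.3629,0.9318)
member 1 (0-2): L=3.6200, (cx,cy)=(1.0000,0.0000)
member 2 (1-2): L=5.3554, (cx,cy)=(0.3051,-0.9523)
member 3 (1-3): L=3.3368, (cx,cy)=(0.9890,-0.1480)
member 4 (2-3): L=4.8980, (cx,cy)=(0.3401,0.9404)
member 5 (2-4): L=3.3800, (cx,cy)=(1.0000,0.0000)
member 6 (3-4): L=4.9146, (cx,cy)=(0.3488,-0.9372)
solve A·x = −loads:
  F[0-1] = -2653.2187 N (compression)
  F[0-2] = -1674.9480 N (compression)
  F[1-2] = +2885.9267 N (tension)
  F[1-3] = -1863.8491 N (compression)
  F[2-3] = -2922.5678 N (compression)
  F[2-4] = +199.6608 N (tension)
  F[3-4] = -572.4899 N (compression)
  Rx@0 = +2637.7200 N
  Ry@0 = +2472.3753 N
  Ry@4 = +536.5447 N

199.661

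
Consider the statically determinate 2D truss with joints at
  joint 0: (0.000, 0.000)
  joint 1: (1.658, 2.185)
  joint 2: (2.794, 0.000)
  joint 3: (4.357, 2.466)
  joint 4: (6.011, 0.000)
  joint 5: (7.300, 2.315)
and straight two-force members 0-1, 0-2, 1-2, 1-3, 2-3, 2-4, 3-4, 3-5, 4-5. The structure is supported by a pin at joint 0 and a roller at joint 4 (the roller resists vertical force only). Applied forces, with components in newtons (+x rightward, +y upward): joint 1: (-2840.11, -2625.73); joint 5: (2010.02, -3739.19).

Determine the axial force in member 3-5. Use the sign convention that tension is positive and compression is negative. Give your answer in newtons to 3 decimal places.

N=6 nodes, M=9 members, R=3 reactions → 2N=12, M+R=12
member 0 (0-1): L=2.7428, (cx,cy)=(0.6045,0.7966)
member 1 (0-2): L=2.7940, (cx,cy)=(1.0000,0.0000)
member 2 (1-2): L=2.4627, (cx,cy)=(0.4613,-0.8873)
member 3 (1-3): L=2.7136, (cx,cy)=(0.9946,0.1036)
member 4 (2-3): L=2.9196, (cx,cy)=(0.5353,0.8446)
member 5 (2-4): L=3.2170, (cx,cy)=(1.0000,0.0000)
member 6 (3-4): L=2.9693, (cx,cy)=(0.5570,-0.8305)
member 7 (3-5): L=2.9469, (cx,cy)=(0.9987,-0.0512)
member 8 (4-5): L=2.6497, (cx,cy)=(0.4865,0.8737)
solve A·x = −loads:
  F[0-1] = -1704.5994 N (compression)
  F[0-2] = +200.3100 N (tension)
  F[1-2] = -1154.0985 N (compression)
  F[1-3] = +2354.7419 N (tension)
  F[2-3] = +1212.3297 N (tension)
  F[2-4] = -981.0778 N (compression)
  F[3-4] = -1772.3657 N (compression)
  F[3-5] = +3983.5910 N (tension)
  F[4-5] = -4046.1163 N (compression)
  Rx@0 = +830.0900 N
  Ry@0 = +1357.9156 N
  Ry@4 = +5007.0044 N

3983.591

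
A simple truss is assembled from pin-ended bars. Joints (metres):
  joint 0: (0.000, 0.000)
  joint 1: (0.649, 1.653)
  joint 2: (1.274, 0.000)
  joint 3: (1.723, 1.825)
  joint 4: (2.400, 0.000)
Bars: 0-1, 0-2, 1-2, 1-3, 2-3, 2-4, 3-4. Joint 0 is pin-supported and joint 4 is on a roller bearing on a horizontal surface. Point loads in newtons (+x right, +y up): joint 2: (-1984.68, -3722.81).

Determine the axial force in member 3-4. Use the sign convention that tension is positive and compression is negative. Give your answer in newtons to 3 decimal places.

N=5 nodes, M=7 members, R=3 reactions → 2N=10, M+R=10
member 0 (0-1): L=1.7758, (cx,cy)=(0.3655,0.9308)
member 1 (0-2): L=1.2740, (cx,cy)=(1.0000,0.0000)
member 2 (1-2): L=1.7672, (cx,cy)=(0.3537,-0.9354)
member 3 (1-3): L=1.0877, (cx,cy)=(0.9874,0.1581)
member 4 (2-3): L=1.8794, (cx,cy)=(0.2389,0.9710)
member 5 (2-4): L=1.1260, (cx,cy)=(1.0000,0.0000)
member 6 (3-4): L=1.9465, (cx,cy)=(0.3478,-0.9376)
solve A·x = −loads:
  F[0-1] = -1876.4161 N (compression)
  F[0-2] = -1298.9236 N (compression)
  F[1-2] = +1649.9763 N (tension)
  F[1-3] = -1285.4689 N (compression)
  F[2-3] = +2244.4599 N (tension)
  F[2-4] = +733.0859 N (tension)
  F[3-4] = -2107.7828 N (compression)
  Rx@0 = +1984.6800 N
  Ry@0 = +1746.6184 N
  Ry@4 = +1976.1916 N

-2107.783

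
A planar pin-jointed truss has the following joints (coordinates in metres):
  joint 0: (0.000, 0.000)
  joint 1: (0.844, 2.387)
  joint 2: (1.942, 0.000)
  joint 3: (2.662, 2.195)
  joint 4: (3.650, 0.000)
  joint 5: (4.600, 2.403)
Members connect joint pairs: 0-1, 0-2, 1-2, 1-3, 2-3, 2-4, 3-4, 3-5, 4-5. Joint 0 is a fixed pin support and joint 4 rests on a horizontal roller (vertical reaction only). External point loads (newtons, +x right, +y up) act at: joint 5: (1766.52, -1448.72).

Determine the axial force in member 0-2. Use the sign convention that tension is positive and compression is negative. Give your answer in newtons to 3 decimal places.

N=6 nodes, M=9 members, R=3 reactions → 2N=12, M+R=12
member 0 (0-1): L=2.5318, (cx,cy)=(0.3334,0.9428)
member 1 (0-2): L=1.9420, (cx,cy)=(1.0000,0.0000)
member 2 (1-2): L=2.6274, (cx,cy)=(0.4179,-0.9085)
member 3 (1-3): L=1.8281, (cx,cy)=(0.9945,-0.1050)
member 4 (2-3): L=2.3101, (cx,cy)=(0.3117,0.9502)
member 5 (2-4): L=1.7080, (cx,cy)=(1.0000,0.0000)
member 6 (3-4): L=2.4071, (cx,cy)=(0.4105,-0.9119)
member 7 (3-5): L=1.9491, (cx,cy)=(0.9943,0.1067)
member 8 (4-5): L=2.5840, (cx,cy)=(0.3677,0.9300)
solve A·x = −loads:
  F[0-1] = +1633.4986 N (tension)
  F[0-2] = +1221.9814 N (tension)
  F[1-2] = -1848.2747 N (compression)
  F[1-3] = +1324.2552 N (tension)
  F[2-3] = +1767.1726 N (tension)
  F[2-4] = -101.2016 N (compression)
  F[3-4] = -1401.3568 N (compression)
  F[3-5] = +2456.9397 N (tension)
  F[4-5] = -1839.7604 N (compression)
  Rx@0 = -1766.5200 N
  Ry@0 = -1540.0634 N
  Ry@4 = +2988.7834 N

1221.981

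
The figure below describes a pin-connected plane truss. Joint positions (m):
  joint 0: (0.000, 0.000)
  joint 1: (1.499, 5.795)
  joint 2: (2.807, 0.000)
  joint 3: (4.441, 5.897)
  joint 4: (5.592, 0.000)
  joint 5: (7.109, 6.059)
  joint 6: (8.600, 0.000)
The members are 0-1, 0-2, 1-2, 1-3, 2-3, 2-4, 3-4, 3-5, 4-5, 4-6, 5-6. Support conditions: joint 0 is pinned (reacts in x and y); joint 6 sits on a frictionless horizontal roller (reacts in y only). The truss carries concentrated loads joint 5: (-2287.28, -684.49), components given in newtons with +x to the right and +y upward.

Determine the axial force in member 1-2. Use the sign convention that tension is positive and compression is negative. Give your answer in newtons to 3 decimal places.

N=7 nodes, M=11 members, R=3 reactions → 2N=14, M+R=14
member 0 (0-1): L=5.9857, (cx,cy)=(0.2504,0.9681)
member 1 (0-2): L=2.8070, (cx,cy)=(1.0000,0.0000)
member 2 (1-2): L=5.9408, (cx,cy)=(0.2202,-0.9755)
member 3 (1-3): L=2.9438, (cx,cy)=(0.9994,0.0346)
member 4 (2-3): L=6.1192, (cx,cy)=(0.2670,0.9637)
member 5 (2-4): L=2.7850, (cx,cy)=(1.0000,0.0000)
member 6 (3-4): L=6.0083, (cx,cy)=(0.1916,-0.9815)
member 7 (3-5): L=2.6729, (cx,cy)=(0.9982,0.0606)
member 8 (4-5): L=6.2460, (cx,cy)=(0.2429,0.9701)
member 9 (4-6): L=3.0080, (cx,cy)=(1.0000,0.0000)
member 10 (5-6): L=6.2398, (cx,cy)=(0.2390,-0.9710)
solve A·x = −loads:
  F[0-1] = -1787.0854 N (compression)
  F[0-2] = -1839.7425 N (compression)
  F[1-2] = +1744.1092 N (tension)
  F[1-3] = -832.0429 N (compression)
  F[2-3] = -1765.4148 N (compression)
  F[2-4] = -984.3206 N (compression)
  F[3-4] = +1662.4773 N (tension)
  F[3-5] = -1624.4249 N (compression)
  F[4-5] = -1682.0514 N (compression)
  F[4-6] = -257.3138 N (compression)
  F[5-6] = +1076.8446 N (tension)
  Rx@0 = +2287.2800 N
  Ry@0 = +1730.1400 N
  Ry@6 = -1045.6500 N

1744.109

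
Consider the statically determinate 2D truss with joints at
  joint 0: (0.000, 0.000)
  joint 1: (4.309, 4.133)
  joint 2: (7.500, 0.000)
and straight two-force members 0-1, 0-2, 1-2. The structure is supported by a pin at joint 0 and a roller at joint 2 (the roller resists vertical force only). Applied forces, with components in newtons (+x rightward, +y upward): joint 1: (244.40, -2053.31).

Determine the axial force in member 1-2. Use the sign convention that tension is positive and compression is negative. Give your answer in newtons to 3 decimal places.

-1660.544

N=3 nodes, M=3 members, R=3 reactions → 2N=6, M+R=6
member 0 (0-1): L=5.9707, (cx,cy)=(0.7217,0.6922)
member 1 (0-2): L=7.5000, (cx,cy)=(1.0000,0.0000)
member 2 (1-2): L=5.2215, (cx,cy)=(0.6111,-0.7915)
solve A·x = −loads:
  F[0-1] = -1067.4932 N (compression)
  F[0-2] = +1014.8011 N (tension)
  F[1-2] = -1660.5435 N (compression)
  Rx@0 = -244.4000 N
  Ry@0 = +738.9343 N
  Ry@2 = +1314.3757 N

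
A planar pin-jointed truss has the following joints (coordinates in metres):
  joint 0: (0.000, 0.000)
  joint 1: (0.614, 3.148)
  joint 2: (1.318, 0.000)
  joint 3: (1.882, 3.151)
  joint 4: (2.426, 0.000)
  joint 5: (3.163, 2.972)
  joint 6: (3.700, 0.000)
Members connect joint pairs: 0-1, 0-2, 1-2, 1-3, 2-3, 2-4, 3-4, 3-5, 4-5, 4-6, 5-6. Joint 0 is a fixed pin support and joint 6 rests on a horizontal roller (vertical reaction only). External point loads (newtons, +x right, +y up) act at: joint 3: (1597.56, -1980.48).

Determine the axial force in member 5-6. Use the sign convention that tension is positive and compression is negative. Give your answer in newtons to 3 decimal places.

-2406.228

N=7 nodes, M=11 members, R=3 reactions → 2N=14, M+R=14
member 0 (0-1): L=3.2073, (cx,cy)=(0.1914,0.9815)
member 1 (0-2): L=1.3180, (cx,cy)=(1.0000,0.0000)
member 2 (1-2): L=3.2258, (cx,cy)=(0.2182,-0.9759)
member 3 (1-3): L=1.2680, (cx,cy)=(1.0000,0.0024)
member 4 (2-3): L=3.2011, (cx,cy)=(0.1762,0.9844)
member 5 (2-4): L=1.1080, (cx,cy)=(1.0000,0.0000)
member 6 (3-4): L=3.1976, (cx,cy)=(0.1701,-0.9854)
member 7 (3-5): L=1.2934, (cx,cy)=(0.9904,-0.1384)
member 8 (4-5): L=3.0620, (cx,cy)=(0.2407,0.9706)
member 9 (4-6): L=1.2740, (cx,cy)=(1.0000,0.0000)
member 10 (5-6): L=3.0201, (cx,cy)=(0.1778,-0.9841)
solve A·x = −loads:
  F[0-1] = +394.7052 N (tension)
  F[0-2] = +1521.9988 N (tension)
  F[1-2] = -396.5814 N (compression)
  F[1-3] = +162.1129 N (tension)
  F[2-3] = +393.1723 N (tension)
  F[2-4] = +1366.1743 N (tension)
  F[3-4] = -2263.8011 N (compression)
  F[3-5] = -990.5724 N (compression)
  F[4-5] = +2298.3676 N (tension)
  F[4-6] = +427.8447 N (tension)
  F[5-6] = -2406.2275 N (compression)
  Rx@0 = -1597.5600 N
  Ry@0 = -387.4051 N
  Ry@6 = +2367.8851 N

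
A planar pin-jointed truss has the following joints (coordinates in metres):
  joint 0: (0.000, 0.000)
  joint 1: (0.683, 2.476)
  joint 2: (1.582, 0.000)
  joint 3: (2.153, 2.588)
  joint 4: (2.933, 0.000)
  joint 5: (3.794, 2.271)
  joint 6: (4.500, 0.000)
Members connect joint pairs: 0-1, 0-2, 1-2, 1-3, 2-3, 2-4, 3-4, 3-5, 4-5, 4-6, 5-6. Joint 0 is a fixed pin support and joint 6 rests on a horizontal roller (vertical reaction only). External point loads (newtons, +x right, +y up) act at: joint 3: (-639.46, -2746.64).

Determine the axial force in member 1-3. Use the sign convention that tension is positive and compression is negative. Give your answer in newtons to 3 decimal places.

N=7 nodes, M=11 members, R=3 reactions → 2N=14, M+R=14
member 0 (0-1): L=2.5685, (cx,cy)=(0.2659,0.9640)
member 1 (0-2): L=1.5820, (cx,cy)=(1.0000,0.0000)
member 2 (1-2): L=2.6342, (cx,cy)=(0.3413,-0.9400)
member 3 (1-3): L=1.4743, (cx,cy)=(0.9971,0.0760)
member 4 (2-3): L=2.6502, (cx,cy)=(0.2155,0.9765)
member 5 (2-4): L=1.3510, (cx,cy)=(1.0000,0.0000)
member 6 (3-4): L=2.7030, (cx,cy)=(0.2886,-0.9575)
member 7 (3-5): L=1.6713, (cx,cy)=(0.9818,-0.1897)
member 8 (4-5): L=2.4287, (cx,cy)=(0.3545,0.9351)
member 9 (4-6): L=1.5670, (cx,cy)=(1.0000,0.0000)
member 10 (5-6): L=2.3782, (cx,cy)=(0.2969,-0.9549)
solve A·x = −loads:
  F[0-1] = -1867.5241 N (compression)
  F[0-2] = -142.8545 N (compression)
  F[1-2] = +1824.5529 N (tension)
  F[1-3] = -1122.5436 N (compression)
  F[2-3] = -1756.2525 N (compression)
  F[2-4] = +858.2276 N (tension)
  F[3-4] = -865.6465 N (compression)
  F[3-5] = -619.6766 N (compression)
  F[4-5] = +886.3884 N (tension)
  F[4-6] = +294.1990 N (tension)
  F[5-6] = -991.0293 N (compression)
  Rx@0 = +639.4600 N
  Ry@0 = +1800.2859 N
  Ry@6 = +946.3541 N

-1122.544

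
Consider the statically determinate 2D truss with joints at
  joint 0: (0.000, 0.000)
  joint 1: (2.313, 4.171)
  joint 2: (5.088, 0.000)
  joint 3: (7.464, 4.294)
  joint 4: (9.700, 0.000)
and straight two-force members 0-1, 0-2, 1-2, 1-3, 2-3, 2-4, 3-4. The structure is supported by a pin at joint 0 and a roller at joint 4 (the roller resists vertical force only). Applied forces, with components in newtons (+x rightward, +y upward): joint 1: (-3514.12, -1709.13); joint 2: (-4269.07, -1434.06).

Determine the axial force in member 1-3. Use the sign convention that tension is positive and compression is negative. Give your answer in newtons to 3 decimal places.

N=5 nodes, M=7 members, R=3 reactions → 2N=10, M+R=10
member 0 (0-1): L=4.7694, (cx,cy)=(0.4850,0.8745)
member 1 (0-2): L=5.0880, (cx,cy)=(1.0000,0.0000)
member 2 (1-2): L=5.0098, (cx,cy)=(0.5539,-0.8326)
member 3 (1-3): L=5.1525, (cx,cy)=(0.9997,0.0239)
member 4 (2-3): L=4.9075, (cx,cy)=(0.4842,0.8750)
member 5 (2-4): L=4.6120, (cx,cy)=(1.0000,0.0000)
member 6 (3-4): L=4.8413, (cx,cy)=(0.4619,-0.8870)
solve A·x = −loads:
  F[0-1] = -3995.8444 N (compression)
  F[0-2] = -5845.3401 N (compression)
  F[1-2] = +2155.3666 N (tension)
  F[1-3] = +382.4852 N (tension)
  F[2-3] = -411.9372 N (compression)
  F[2-4] = -182.9350 N (compression)
  F[3-4] = +396.0832 N (tension)
  Rx@0 = +7783.1900 N
  Ry@0 = +3494.4972 N
  Ry@4 = -351.3072 N

382.485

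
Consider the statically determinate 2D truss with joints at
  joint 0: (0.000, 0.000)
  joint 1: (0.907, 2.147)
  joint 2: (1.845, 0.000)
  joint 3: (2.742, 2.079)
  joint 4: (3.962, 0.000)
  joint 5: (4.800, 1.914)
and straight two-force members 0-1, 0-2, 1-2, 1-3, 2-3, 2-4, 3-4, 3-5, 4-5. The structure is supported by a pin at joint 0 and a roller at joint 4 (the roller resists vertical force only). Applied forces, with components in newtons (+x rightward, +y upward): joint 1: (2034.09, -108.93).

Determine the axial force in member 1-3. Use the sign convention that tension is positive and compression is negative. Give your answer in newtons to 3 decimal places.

-1130.522

N=6 nodes, M=9 members, R=3 reactions → 2N=12, M+R=12
member 0 (0-1): L=2.3307, (cx,cy)=(0.3892,0.9212)
member 1 (0-2): L=1.8450, (cx,cy)=(1.0000,0.0000)
member 2 (1-2): L=2.3430, (cx,cy)=(0.4003,-0.9164)
member 3 (1-3): L=1.8363, (cx,cy)=(0.9993,-0.0370)
member 4 (2-3): L=2.2643, (cx,cy)=(0.3962,0.9182)
member 5 (2-4): L=2.1170, (cx,cy)=(1.0000,0.0000)
member 6 (3-4): L=2.4105, (cx,cy)=(0.5061,-0.8625)
member 7 (3-5): L=2.0646, (cx,cy)=(0.9968,-0.0799)
member 8 (4-5): L=2.0894, (cx,cy)=(0.4011,0.9160)
solve A·x = −loads:
  F[0-1] = +1105.4108 N (tension)
  F[0-2] = +1603.9193 N (tension)
  F[1-2] = -1184.4007 N (compression)
  F[1-3] = -1130.5216 N (compression)
  F[2-3] = +1182.0531 N (tension)
  F[2-4] = +661.4678 N (tension)
  F[3-4] = -1306.9557 N (compression)
  F[3-5] = -0.0000 N (compression)
  F[4-5] = +0.0000 N (tension)
  Rx@0 = -2034.0900 N
  Ry@0 = -1018.2761 N
  Ry@4 = +1127.2061 N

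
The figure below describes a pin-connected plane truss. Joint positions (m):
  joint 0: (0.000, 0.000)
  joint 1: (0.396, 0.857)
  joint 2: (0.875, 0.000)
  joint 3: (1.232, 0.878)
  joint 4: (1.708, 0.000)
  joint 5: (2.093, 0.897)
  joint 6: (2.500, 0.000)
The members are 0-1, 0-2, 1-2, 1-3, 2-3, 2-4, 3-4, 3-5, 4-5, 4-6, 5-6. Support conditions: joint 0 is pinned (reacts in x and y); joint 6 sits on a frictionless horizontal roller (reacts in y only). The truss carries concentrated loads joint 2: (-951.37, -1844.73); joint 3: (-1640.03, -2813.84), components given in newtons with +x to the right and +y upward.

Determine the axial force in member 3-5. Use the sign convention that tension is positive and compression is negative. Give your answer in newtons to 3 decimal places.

-1298.475

N=7 nodes, M=11 members, R=3 reactions → 2N=14, M+R=14
member 0 (0-1): L=0.9441, (cx,cy)=(0.4195,0.9078)
member 1 (0-2): L=0.8750, (cx,cy)=(1.0000,0.0000)
member 2 (1-2): L=0.9818, (cx,cy)=(0.4879,-0.8729)
member 3 (1-3): L=0.8363, (cx,cy)=(0.9997,0.0251)
member 4 (2-3): L=0.9478, (cx,cy)=(0.3767,0.9264)
member 5 (2-4): L=0.8330, (cx,cy)=(1.0000,0.0000)
member 6 (3-4): L=0.9987, (cx,cy)=(0.4766,-0.8791)
member 7 (3-5): L=0.8612, (cx,cy)=(0.9998,0.0221)
member 8 (4-5): L=0.9761, (cx,cy)=(0.3944,0.9189)
member 9 (4-6): L=0.7920, (cx,cy)=(1.0000,0.0000)
member 10 (5-6): L=0.9850, (cx,cy)=(0.4132,-0.9106)
solve A·x = −loads:
  F[0-1] = -3527.5688 N (compression)
  F[0-2] = -1111.7219 N (compression)
  F[1-2] = +3575.6935 N (tension)
  F[1-3] = -3225.2397 N (compression)
  F[2-3] = -1377.9989 N (compression)
  F[2-4] = +2103.2297 N (tension)
  F[3-4] = -1689.1767 N (compression)
  F[3-5] = -1298.4746 N (compression)
  F[4-5] = +1615.9876 N (tension)
  F[4-6] = +660.7907 N (tension)
  F[5-6] = -1599.2382 N (compression)
  Rx@0 = +2591.4000 N
  Ry@0 = +3202.2327 N
  Ry@6 = +1456.3373 N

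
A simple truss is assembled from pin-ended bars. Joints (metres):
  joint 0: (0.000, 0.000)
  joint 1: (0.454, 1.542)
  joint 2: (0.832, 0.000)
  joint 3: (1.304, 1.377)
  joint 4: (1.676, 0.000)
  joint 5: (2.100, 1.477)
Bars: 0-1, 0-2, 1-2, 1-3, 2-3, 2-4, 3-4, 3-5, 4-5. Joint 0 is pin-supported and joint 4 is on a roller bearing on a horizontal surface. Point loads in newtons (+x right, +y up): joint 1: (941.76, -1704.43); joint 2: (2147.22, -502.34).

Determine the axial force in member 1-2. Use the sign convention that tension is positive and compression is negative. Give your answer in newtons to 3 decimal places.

N=6 nodes, M=9 members, R=3 reactions → 2N=12, M+R=12
member 0 (0-1): L=1.6074, (cx,cy)=(0.2824,0.9593)
member 1 (0-2): L=0.8320, (cx,cy)=(1.0000,0.0000)
member 2 (1-2): L=1.5877, (cx,cy)=(0.2381,-0.9712)
member 3 (1-3): L=0.8659, (cx,cy)=(0.9817,-0.1906)
member 4 (2-3): L=1.4556, (cx,cy)=(0.3243,0.9460)
member 5 (2-4): L=0.8440, (cx,cy)=(1.0000,0.0000)
member 6 (3-4): L=1.4264, (cx,cy)=(0.2608,-0.9654)
member 7 (3-5): L=0.8023, (cx,cy)=(0.9922,0.1246)
member 8 (4-5): L=1.5367, (cx,cy)=(0.2759,0.9612)
solve A·x = −loads:
  F[0-1] = -655.9387 N (compression)
  F[0-2] = +3274.2406 N (tension)
  F[1-2] = -925.8351 N (compression)
  F[1-3] = -923.5142 N (compression)
  F[2-3] = +1481.6026 N (tension)
  F[2-4] = +426.1756 N (tension)
  F[3-4] = -1634.0895 N (compression)
  F[3-5] = +0.0000 N (tension)
  F[4-5] = -0.0000 N (compression)
  Rx@0 = -3088.9800 N
  Ry@0 = +629.2330 N
  Ry@4 = +1577.5370 N

-925.835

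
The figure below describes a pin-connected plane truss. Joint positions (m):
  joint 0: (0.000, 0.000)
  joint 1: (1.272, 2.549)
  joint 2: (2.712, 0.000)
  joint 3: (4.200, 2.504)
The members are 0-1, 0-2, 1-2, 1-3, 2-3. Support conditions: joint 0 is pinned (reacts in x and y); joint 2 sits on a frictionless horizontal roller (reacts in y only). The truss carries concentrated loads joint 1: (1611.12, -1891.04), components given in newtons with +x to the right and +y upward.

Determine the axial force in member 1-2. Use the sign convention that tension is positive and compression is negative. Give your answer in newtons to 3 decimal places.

-2757.913

N=4 nodes, M=5 members, R=3 reactions → 2N=8, M+R=8
member 0 (0-1): L=2.8488, (cx,cy)=(0.4465,0.8948)
member 1 (0-2): L=2.7120, (cx,cy)=(1.0000,0.0000)
member 2 (1-2): L=2.9276, (cx,cy)=(0.4919,-0.8707)
member 3 (1-3): L=2.9283, (cx,cy)=(0.9999,-0.0154)
member 4 (2-3): L=2.9128, (cx,cy)=(0.5109,0.8597)
solve A·x = −loads:
  F[0-1] = +570.1911 N (tension)
  F[0-2] = +1356.5232 N (tension)
  F[1-2] = -2757.9126 N (compression)
  F[1-3] = +0.0000 N (tension)
  F[2-3] = -0.0000 N (compression)
  Rx@0 = -1611.1200 N
  Ry@0 = -510.1944 N
  Ry@2 = +2401.2344 N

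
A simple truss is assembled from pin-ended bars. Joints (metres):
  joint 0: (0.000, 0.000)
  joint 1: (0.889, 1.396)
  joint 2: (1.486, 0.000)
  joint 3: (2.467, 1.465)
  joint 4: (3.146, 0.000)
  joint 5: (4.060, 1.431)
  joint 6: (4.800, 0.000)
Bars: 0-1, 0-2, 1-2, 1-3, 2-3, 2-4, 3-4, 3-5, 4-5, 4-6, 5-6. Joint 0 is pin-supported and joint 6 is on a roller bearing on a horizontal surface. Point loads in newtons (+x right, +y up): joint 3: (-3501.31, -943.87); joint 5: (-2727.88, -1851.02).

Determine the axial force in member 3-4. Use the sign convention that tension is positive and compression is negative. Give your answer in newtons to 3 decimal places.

N=7 nodes, M=11 members, R=3 reactions → 2N=14, M+R=14
member 0 (0-1): L=1.6550, (cx,cy)=(0.5371,0.8435)
member 1 (0-2): L=1.4860, (cx,cy)=(1.0000,0.0000)
member 2 (1-2): L=1.5183, (cx,cy)=(0.3932,-0.9195)
member 3 (1-3): L=1.5795, (cx,cy)=(0.9990,0.0437)
member 4 (2-3): L=1.7631, (cx,cy)=(0.5564,0.8309)
member 5 (2-4): L=1.6600, (cx,cy)=(1.0000,0.0000)
member 6 (3-4): L=1.6147, (cx,cy)=(0.4205,-0.9073)
member 7 (3-5): L=1.5934, (cx,cy)=(0.9998,-0.0213)
member 8 (4-5): L=1.6980, (cx,cy)=(0.5383,0.8428)
member 9 (4-6): L=1.6540, (cx,cy)=(1.0000,0.0000)
member 10 (5-6): L=1.6110, (cx,cy)=(0.4593,-0.8883)
solve A·x = −loads:
  F[0-1] = -3113.2703 N (compression)
  F[0-2] = -4556.8995 N (compression)
  F[1-2] = +2725.5597 N (tension)
  F[1-3] = -2746.6128 N (compression)
  F[2-3] = -3015.9787 N (compression)
  F[2-4] = -1807.1069 N (compression)
  F[3-4] = +1894.4259 N (tension)
  F[3-5] = -1717.7907 N (compression)
  F[4-5] = -2039.4689 N (compression)
  F[4-6] = +87.3345 N (tension)
  F[5-6] = -190.1310 N (compression)
  Rx@0 = +6229.1900 N
  Ry@0 = +2626.0039 N
  Ry@6 = +168.8861 N

1894.426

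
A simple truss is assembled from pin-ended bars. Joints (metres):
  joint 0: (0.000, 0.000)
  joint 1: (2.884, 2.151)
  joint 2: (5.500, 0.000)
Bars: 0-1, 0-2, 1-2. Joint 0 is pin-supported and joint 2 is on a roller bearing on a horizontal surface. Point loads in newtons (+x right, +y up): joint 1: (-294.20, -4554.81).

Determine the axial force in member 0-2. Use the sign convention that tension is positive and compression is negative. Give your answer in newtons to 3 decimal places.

2764.760

N=3 nodes, M=3 members, R=3 reactions → 2N=6, M+R=6
member 0 (0-1): L=3.5978, (cx,cy)=(0.8016,0.5979)
member 1 (0-2): L=5.5000, (cx,cy)=(1.0000,0.0000)
member 2 (1-2): L=3.3868, (cx,cy)=(0.7724,-0.6351)
solve A·x = −loads:
  F[0-1] = -3816.0771 N (compression)
  F[0-2] = +2764.7603 N (tension)
  F[1-2] = -3579.3677 N (compression)
  Rx@0 = +294.2000 N
  Ry@0 = +2281.4922 N
  Ry@2 = +2273.3178 N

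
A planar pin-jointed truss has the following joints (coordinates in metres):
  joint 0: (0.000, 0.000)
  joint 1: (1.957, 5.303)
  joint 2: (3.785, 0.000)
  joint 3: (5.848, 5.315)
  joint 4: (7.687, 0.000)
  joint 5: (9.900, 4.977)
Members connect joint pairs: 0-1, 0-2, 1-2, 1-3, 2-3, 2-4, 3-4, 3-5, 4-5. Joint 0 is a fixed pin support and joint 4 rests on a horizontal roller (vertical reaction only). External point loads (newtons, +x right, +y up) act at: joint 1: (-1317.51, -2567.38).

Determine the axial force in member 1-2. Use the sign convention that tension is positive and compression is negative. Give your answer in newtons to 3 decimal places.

270.641

N=6 nodes, M=9 members, R=3 reactions → 2N=12, M+R=12
member 0 (0-1): L=5.6526, (cx,cy)=(0.3462,0.9382)
member 1 (0-2): L=3.7850, (cx,cy)=(1.0000,0.0000)
member 2 (1-2): L=5.6092, (cx,cy)=(0.3259,-0.9454)
member 3 (1-3): L=3.8910, (cx,cy)=(1.0000,0.0031)
member 4 (2-3): L=5.7013, (cx,cy)=(0.3618,0.9322)
member 5 (2-4): L=3.9020, (cx,cy)=(1.0000,0.0000)
member 6 (3-4): L=5.6242, (cx,cy)=(0.3270,-0.9450)
member 7 (3-5): L=4.0661, (cx,cy)=(0.9965,-0.0831)
member 8 (4-5): L=5.4468, (cx,cy)=(0.4063,0.9137)
solve A·x = −loads:
  F[0-1] = -3008.7406 N (compression)
  F[0-2] = -275.8431 N (compression)
  F[1-2] = +270.6410 N (tension)
  F[1-3] = +187.6443 N (tension)
  F[2-3] = -274.4641 N (compression)
  F[2-4] = -88.3299 N (compression)
  F[3-4] = +270.1365 N (tension)
  F[3-5] = +0.0000 N (tension)
  F[4-5] = -0.0000 N (compression)
  Rx@0 = +1317.5100 N
  Ry@0 = +2822.6672 N
  Ry@4 = -255.2872 N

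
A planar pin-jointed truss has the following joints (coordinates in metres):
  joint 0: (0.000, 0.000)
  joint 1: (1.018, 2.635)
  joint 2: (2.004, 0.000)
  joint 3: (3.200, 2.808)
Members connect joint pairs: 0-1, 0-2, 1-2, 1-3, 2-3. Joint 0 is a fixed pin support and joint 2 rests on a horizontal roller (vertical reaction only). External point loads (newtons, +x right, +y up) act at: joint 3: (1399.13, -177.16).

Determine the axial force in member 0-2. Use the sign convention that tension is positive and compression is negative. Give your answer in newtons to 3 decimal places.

N=4 nodes, M=5 members, R=3 reactions → 2N=8, M+R=8
member 0 (0-1): L=2.8248, (cx,cy)=(0.3604,0.9328)
member 1 (0-2): L=2.0040, (cx,cy)=(1.0000,0.0000)
member 2 (1-2): L=2.8134, (cx,cy)=(0.3505,-0.9366)
member 3 (1-3): L=2.1888, (cx,cy)=(0.9969,0.0790)
member 4 (2-3): L=3.0521, (cx,cy)=(0.3919,0.9200)
solve A·x = −loads:
  F[0-1] = +2215.0236 N (tension)
  F[0-2] = +600.8836 N (tension)
  F[1-2] = -2076.9125 N (compression)
  F[1-3] = +1530.9127 N (tension)
  F[2-3] = -324.0772 N (compression)
  Rx@0 = -1399.1300 N
  Ry@0 = -2066.1878 N
  Ry@2 = +2243.3478 N

600.884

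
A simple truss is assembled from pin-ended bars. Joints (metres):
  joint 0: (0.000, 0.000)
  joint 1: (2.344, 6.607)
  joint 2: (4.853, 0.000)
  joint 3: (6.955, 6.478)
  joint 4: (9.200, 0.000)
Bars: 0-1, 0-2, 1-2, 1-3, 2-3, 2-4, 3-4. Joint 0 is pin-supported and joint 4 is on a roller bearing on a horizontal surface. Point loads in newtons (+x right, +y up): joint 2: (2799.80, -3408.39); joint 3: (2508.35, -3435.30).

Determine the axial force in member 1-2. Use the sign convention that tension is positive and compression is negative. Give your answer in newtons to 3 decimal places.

N=5 nodes, M=7 members, R=3 reactions → 2N=10, M+R=10
member 0 (0-1): L=7.0105, (cx,cy)=(0.3344,0.9424)
member 1 (0-2): L=4.8530, (cx,cy)=(1.0000,0.0000)
member 2 (1-2): L=7.0674, (cx,cy)=(0.3550,-0.9349)
member 3 (1-3): L=4.6128, (cx,cy)=(0.9996,-0.0280)
member 4 (2-3): L=6.8105, (cx,cy)=(0.3086,0.9512)
member 5 (2-4): L=4.3470, (cx,cy)=(1.0000,0.0000)
member 6 (3-4): L=6.8560, (cx,cy)=(0.3275,-0.9449)
solve A·x = −loads:
  F[0-1] = -724.2284 N (compression)
  F[0-2] = +5550.3006 N (tension)
  F[1-2] = +745.2688 N (tension)
  F[1-3] = -506.9286 N (compression)
  F[2-3] = +2850.8494 N (tension)
  F[2-4] = +2135.1910 N (tension)
  F[3-4] = -6520.6387 N (compression)
  Rx@0 = -5308.1500 N
  Ry@0 = +682.5466 N
  Ry@4 = +6161.1434 N

745.269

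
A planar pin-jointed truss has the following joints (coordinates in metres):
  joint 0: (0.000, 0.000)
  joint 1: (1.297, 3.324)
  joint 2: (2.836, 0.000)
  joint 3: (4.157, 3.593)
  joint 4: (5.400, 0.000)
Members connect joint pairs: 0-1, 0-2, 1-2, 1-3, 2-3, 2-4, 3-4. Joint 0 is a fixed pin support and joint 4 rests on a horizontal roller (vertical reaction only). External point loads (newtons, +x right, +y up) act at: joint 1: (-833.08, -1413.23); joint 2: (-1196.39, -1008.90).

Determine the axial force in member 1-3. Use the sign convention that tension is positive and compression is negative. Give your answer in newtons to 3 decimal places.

N=5 nodes, M=7 members, R=3 reactions → 2N=10, M+R=10
member 0 (0-1): L=3.5681, (cx,cy)=(0.3635,0.9316)
member 1 (0-2): L=2.8360, (cx,cy)=(1.0000,0.0000)
member 2 (1-2): L=3.6630, (cx,cy)=(0.4201,-0.9075)
member 3 (1-3): L=2.8726, (cx,cy)=(0.9956,0.0936)
member 4 (2-3): L=3.8281, (cx,cy)=(0.3451,0.9386)
member 5 (2-4): L=2.5640, (cx,cy)=(1.0000,0.0000)
member 6 (3-4): L=3.8019, (cx,cy)=(0.3269,-0.9450)
solve A·x = −loads:
  F[0-1] = -2217.3191 N (compression)
  F[0-2] = -1223.4724 N (compression)
  F[1-2] = +691.6334 N (tension)
  F[1-3] = -264.6694 N (compression)
  F[2-3] = +406.2261 N (tension)
  F[2-4] = +123.3276 N (tension)
  F[3-4] = -377.2191 N (compression)
  Rx@0 = +2029.4700 N
  Ry@0 = +2065.6408 N
  Ry@4 = +356.4892 N

-264.669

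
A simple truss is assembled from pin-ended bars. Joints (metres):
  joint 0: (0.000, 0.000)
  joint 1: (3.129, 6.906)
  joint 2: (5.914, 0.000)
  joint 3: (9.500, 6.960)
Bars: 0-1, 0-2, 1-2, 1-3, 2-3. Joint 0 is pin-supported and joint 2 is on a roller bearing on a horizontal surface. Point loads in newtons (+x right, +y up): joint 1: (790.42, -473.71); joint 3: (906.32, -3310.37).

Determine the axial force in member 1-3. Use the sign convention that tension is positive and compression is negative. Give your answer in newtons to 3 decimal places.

2623.472

N=4 nodes, M=5 members, R=3 reactions → 2N=8, M+R=8
member 0 (0-1): L=7.5818, (cx,cy)=(0.4127,0.9109)
member 1 (0-2): L=5.9140, (cx,cy)=(1.0000,0.0000)
member 2 (1-2): L=7.4464, (cx,cy)=(0.3740,-0.9274)
member 3 (1-3): L=6.3712, (cx,cy)=(1.0000,0.0085)
member 4 (2-3): L=7.8295, (cx,cy)=(0.4580,0.8889)
solve A·x = −loads:
  F[0-1] = +4143.0994 N (tension)
  F[0-2] = -13.1155 N (compression)
  F[1-2] = -4555.9277 N (compression)
  F[1-3] = +2623.4722 N (tension)
  F[2-3] = -3748.9395 N (compression)
  Rx@0 = -1696.7400 N
  Ry@0 = -3773.8134 N
  Ry@2 = +7557.8934 N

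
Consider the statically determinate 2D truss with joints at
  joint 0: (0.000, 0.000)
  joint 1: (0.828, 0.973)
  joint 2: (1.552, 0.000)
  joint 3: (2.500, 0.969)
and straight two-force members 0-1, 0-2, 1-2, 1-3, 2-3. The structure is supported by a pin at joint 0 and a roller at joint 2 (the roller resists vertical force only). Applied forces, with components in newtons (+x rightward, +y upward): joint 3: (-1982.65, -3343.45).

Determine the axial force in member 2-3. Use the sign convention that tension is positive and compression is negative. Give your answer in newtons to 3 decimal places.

N=4 nodes, M=5 members, R=3 reactions → 2N=8, M+R=8
member 0 (0-1): L=1.2776, (cx,cy)=(0.6481,0.7616)
member 1 (0-2): L=1.5520, (cx,cy)=(1.0000,0.0000)
member 2 (1-2): L=1.2128, (cx,cy)=(0.5970,-0.8023)
member 3 (1-3): L=1.6720, (cx,cy)=(1.0000,-0.0024)
member 4 (2-3): L=1.3556, (cx,cy)=(0.6993,0.7148)
solve A·x = −loads:
  F[0-1] = +1056.2139 N (tension)
  F[0-2] = -2667.1611 N (compression)
  F[1-2] = -1006.4669 N (compression)
  F[1-3] = +1285.3367 N (tension)
  F[2-3] = -4673.0952 N (compression)
  Rx@0 = +1982.6500 N
  Ry@0 = -804.3832 N
  Ry@2 = +4147.8332 N

-4673.095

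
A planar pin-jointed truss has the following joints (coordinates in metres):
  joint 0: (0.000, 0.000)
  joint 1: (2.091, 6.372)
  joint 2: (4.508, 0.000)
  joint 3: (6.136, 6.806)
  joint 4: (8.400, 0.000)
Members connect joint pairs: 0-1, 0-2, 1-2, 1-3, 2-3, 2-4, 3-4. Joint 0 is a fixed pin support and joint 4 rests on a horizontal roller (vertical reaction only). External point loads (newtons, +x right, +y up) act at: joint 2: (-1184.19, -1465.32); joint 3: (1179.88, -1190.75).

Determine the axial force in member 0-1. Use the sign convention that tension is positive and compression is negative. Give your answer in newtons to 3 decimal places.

N=5 nodes, M=7 members, R=3 reactions → 2N=10, M+R=10
member 0 (0-1): L=6.7063, (cx,cy)=(0.3118,0.9501)
member 1 (0-2): L=4.5080, (cx,cy)=(1.0000,0.0000)
member 2 (1-2): L=6.8150, (cx,cy)=(0.3547,-0.9350)
member 3 (1-3): L=4.0682, (cx,cy)=(0.9943,0.1067)
member 4 (2-3): L=6.9980, (cx,cy)=(0.2326,0.9726)
member 5 (2-4): L=3.8920, (cx,cy)=(1.0000,0.0000)
member 6 (3-4): L=7.1727, (cx,cy)=(0.3156,-0.9489)
solve A·x = −loads:
  F[0-1] = -46.1857 N (compression)
  F[0-2] = +10.0905 N (tension)
  F[1-2] = +43.5110 N (tension)
  F[1-3] = -30.0033 N (compression)
  F[2-3] = +1464.8273 N (tension)
  F[2-4] = +868.9378 N (tension)
  F[3-4] = -2752.9206 N (compression)
  Rx@0 = +4.3100 N
  Ry@0 = +43.8834 N
  Ry@4 = +2612.1866 N

-46.186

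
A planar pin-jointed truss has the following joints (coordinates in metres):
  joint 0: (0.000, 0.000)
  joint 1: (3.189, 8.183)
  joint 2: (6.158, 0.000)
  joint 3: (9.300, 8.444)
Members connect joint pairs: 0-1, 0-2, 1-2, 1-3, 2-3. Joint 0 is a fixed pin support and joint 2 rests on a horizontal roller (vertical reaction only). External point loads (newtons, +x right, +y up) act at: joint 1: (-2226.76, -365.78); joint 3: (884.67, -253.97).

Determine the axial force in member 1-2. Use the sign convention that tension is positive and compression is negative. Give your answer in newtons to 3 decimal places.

N=4 nodes, M=5 members, R=3 reactions → 2N=8, M+R=8
member 0 (0-1): L=8.7824, (cx,cy)=(0.3631,0.9317)
member 1 (0-2): L=6.1580, (cx,cy)=(1.0000,0.0000)
member 2 (1-2): L=8.7050, (cx,cy)=(0.3411,-0.9400)
member 3 (1-3): L=6.1166, (cx,cy)=(0.9991,0.0427)
member 4 (2-3): L=9.0096, (cx,cy)=(0.3487,0.9372)
solve A·x = −loads:
  F[0-1] = -1924.0232 N (compression)
  F[0-2] = -643.4560 N (compression)
  F[1-2] = +1563.1456 N (tension)
  F[1-3] = +995.8915 N (tension)
  F[2-3] = -316.3245 N (compression)
  Rx@0 = +1342.0900 N
  Ry@0 = +1792.7007 N
  Ry@2 = -1172.9507 N

1563.146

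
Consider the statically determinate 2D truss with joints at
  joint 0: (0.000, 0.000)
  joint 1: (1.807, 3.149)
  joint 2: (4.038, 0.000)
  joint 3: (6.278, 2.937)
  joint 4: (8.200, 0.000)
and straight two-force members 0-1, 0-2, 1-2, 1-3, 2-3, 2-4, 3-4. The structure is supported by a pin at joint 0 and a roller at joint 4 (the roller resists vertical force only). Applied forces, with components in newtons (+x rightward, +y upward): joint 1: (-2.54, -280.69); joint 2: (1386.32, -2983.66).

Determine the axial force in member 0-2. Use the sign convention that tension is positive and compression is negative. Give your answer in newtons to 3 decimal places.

N=5 nodes, M=7 members, R=3 reactions → 2N=10, M+R=10
member 0 (0-1): L=3.6306, (cx,cy)=(0.4977,0.8673)
member 1 (0-2): L=4.0380, (cx,cy)=(1.0000,0.0000)
member 2 (1-2): L=3.8592, (cx,cy)=(0.5781,-0.8160)
member 3 (1-3): L=4.4760, (cx,cy)=(0.9989,-0.0474)
member 4 (2-3): L=3.6937, (cx,cy)=(0.6064,0.7951)
member 5 (2-4): L=4.1620, (cx,cy)=(1.0000,0.0000)
member 6 (3-4): L=3.5100, (cx,cy)=(0.5476,-0.8368)
solve A·x = −loads:
  F[0-1] = -1999.4392 N (compression)
  F[0-2] = +2378.9213 N (tension)
  F[1-2] = +1902.9393 N (tension)
  F[1-3] = -2095.0349 N (compression)
  F[2-3] = +1799.5996 N (tension)
  F[2-4] = +1001.3441 N (tension)
  F[3-4] = -1828.6739 N (compression)
  Rx@0 = -1383.7800 N
  Ry@0 = +1734.2003 N
  Ry@4 = +1530.1497 N

2378.921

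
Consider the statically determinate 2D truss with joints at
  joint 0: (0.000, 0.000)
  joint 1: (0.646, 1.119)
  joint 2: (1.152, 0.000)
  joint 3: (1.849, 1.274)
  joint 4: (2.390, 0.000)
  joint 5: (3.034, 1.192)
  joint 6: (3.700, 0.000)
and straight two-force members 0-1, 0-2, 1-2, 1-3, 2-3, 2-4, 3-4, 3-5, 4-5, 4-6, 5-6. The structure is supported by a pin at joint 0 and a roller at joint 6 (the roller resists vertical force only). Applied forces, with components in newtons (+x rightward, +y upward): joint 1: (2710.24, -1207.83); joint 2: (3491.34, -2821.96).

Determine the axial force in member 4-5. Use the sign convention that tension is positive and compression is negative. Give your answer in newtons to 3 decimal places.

2010.907

N=7 nodes, M=11 members, R=3 reactions → 2N=14, M+R=14
member 0 (0-1): L=1.2921, (cx,cy)=(0.5000,0.8660)
member 1 (0-2): L=1.1520, (cx,cy)=(1.0000,0.0000)
member 2 (1-2): L=1.2281, (cx,cy)=(0.4120,-0.9112)
member 3 (1-3): L=1.2129, (cx,cy)=(0.9918,0.1278)
member 4 (2-3): L=1.4522, (cx,cy)=(0.4800,0.8773)
member 5 (2-4): L=1.2380, (cx,cy)=(1.0000,0.0000)
member 6 (3-4): L=1.3841, (cx,cy)=(0.3909,-0.9204)
member 7 (3-5): L=1.1878, (cx,cy)=(0.9976,-0.0690)
member 8 (4-5): L=1.3548, (cx,cy)=(0.4753,0.8798)
member 9 (4-6): L=1.3100, (cx,cy)=(1.0000,0.0000)
member 10 (5-6): L=1.3654, (cx,cy)=(0.4878,-0.8730)
solve A·x = −loads:
  F[0-1] = -2448.6335 N (compression)
  F[0-2] = +7425.8186 N (tension)
  F[1-2] = +420.9006 N (tension)
  F[1-3] = -4141.8565 N (compression)
  F[2-3] = +2779.5230 N (tension)
  F[2-4] = +2773.8356 N (tension)
  F[3-4] = -1922.1178 N (compression)
  F[3-5] = -2027.3831 N (compression)
  F[4-5] = +2010.9070 N (tension)
  F[4-6] = +1066.6985 N (tension)
  F[5-6] = -2186.9525 N (compression)
  Rx@0 = -6201.5800 N
  Ry@0 = +2120.6239 N
  Ry@6 = +1909.1661 N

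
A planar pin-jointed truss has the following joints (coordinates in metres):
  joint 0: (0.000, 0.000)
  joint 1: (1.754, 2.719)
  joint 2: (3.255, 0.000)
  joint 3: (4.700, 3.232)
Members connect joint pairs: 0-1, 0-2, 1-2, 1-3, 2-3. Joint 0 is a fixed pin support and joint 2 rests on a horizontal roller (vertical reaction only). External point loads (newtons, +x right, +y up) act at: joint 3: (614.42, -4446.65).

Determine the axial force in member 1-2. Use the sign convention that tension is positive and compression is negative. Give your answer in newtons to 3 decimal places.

N=4 nodes, M=5 members, R=3 reactions → 2N=8, M+R=8
member 0 (0-1): L=3.2357, (cx,cy)=(0.5421,0.8403)
member 1 (0-2): L=3.2550, (cx,cy)=(1.0000,0.0000)
member 2 (1-2): L=3.1058, (cx,cy)=(0.4833,-0.8755)
member 3 (1-3): L=2.9903, (cx,cy)=(0.9852,0.1716)
member 4 (2-3): L=3.5403, (cx,cy)=(0.4082,0.9129)
solve A·x = −loads:
  F[0-1] = +3075.1125 N (tension)
  F[0-2] = -1052.5512 N (compression)
  F[1-2] = -2390.3409 N (compression)
  F[1-3] = +2864.6683 N (tension)
  F[2-3] = -5409.1629 N (compression)
  Rx@0 = -614.4200 N
  Ry@0 = -2584.0905 N
  Ry@2 = +7030.7405 N

-2390.341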